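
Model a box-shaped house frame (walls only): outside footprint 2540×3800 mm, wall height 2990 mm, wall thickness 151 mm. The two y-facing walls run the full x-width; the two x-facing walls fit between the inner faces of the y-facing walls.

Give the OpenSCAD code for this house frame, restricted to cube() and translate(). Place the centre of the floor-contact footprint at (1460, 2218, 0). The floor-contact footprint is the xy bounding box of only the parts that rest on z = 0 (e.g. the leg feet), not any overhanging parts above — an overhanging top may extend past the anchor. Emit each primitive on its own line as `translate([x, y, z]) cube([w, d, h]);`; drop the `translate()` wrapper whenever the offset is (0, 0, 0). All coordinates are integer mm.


translate([190, 318, 0]) cube([2540, 151, 2990]);
translate([190, 3967, 0]) cube([2540, 151, 2990]);
translate([190, 469, 0]) cube([151, 3498, 2990]);
translate([2579, 469, 0]) cube([151, 3498, 2990]);


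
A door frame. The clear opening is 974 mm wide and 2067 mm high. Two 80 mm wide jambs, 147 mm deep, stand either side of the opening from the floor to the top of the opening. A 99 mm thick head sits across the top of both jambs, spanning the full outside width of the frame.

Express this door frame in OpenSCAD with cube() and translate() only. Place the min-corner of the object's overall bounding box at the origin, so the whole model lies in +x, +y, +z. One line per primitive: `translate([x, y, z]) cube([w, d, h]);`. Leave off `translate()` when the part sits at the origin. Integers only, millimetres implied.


cube([80, 147, 2067]);
translate([1054, 0, 0]) cube([80, 147, 2067]);
translate([0, 0, 2067]) cube([1134, 147, 99]);


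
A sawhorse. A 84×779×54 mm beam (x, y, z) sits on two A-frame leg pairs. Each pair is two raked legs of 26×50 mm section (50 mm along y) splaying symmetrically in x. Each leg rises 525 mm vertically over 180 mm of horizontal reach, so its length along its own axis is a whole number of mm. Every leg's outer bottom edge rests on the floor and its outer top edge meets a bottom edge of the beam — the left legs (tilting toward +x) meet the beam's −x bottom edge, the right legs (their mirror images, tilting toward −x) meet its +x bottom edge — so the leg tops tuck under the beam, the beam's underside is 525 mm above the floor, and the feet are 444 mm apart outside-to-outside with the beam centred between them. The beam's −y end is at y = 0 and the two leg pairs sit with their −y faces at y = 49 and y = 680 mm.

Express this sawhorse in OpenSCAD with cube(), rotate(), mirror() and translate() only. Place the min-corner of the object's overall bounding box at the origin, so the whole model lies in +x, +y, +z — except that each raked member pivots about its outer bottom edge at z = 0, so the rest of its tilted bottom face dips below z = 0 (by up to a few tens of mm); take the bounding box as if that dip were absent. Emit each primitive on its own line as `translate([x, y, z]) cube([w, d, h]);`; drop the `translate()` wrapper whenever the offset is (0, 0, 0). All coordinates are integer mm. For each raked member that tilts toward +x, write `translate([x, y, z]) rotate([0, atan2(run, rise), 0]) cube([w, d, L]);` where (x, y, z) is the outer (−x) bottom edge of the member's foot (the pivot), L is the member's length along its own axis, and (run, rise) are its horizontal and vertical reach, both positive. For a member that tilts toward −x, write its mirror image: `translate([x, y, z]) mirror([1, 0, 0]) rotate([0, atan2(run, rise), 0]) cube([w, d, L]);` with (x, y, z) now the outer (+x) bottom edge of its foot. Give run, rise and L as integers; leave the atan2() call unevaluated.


translate([180, 0, 525]) cube([84, 779, 54]);
translate([0, 49, 0]) rotate([0, atan2(180, 525), 0]) cube([26, 50, 555]);
translate([444, 49, 0]) mirror([1, 0, 0]) rotate([0, atan2(180, 525), 0]) cube([26, 50, 555]);
translate([0, 680, 0]) rotate([0, atan2(180, 525), 0]) cube([26, 50, 555]);
translate([444, 680, 0]) mirror([1, 0, 0]) rotate([0, atan2(180, 525), 0]) cube([26, 50, 555]);


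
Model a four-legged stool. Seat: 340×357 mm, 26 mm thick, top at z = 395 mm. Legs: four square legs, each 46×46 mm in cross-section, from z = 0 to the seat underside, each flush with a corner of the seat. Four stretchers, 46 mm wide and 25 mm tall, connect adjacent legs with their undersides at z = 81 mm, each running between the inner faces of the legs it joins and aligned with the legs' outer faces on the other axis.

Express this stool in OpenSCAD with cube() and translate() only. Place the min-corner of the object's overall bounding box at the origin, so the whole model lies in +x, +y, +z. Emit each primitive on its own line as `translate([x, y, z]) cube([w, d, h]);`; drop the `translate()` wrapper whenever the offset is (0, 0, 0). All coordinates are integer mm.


// leg_h = 395 - 26 = 369
// stretcher span = 340 - 2*46 = 248
translate([0, 0, 369]) cube([340, 357, 26]);
cube([46, 46, 369]);
translate([294, 0, 0]) cube([46, 46, 369]);
translate([0, 311, 0]) cube([46, 46, 369]);
translate([294, 311, 0]) cube([46, 46, 369]);
translate([46, 0, 81]) cube([248, 46, 25]);
translate([46, 311, 81]) cube([248, 46, 25]);
translate([0, 46, 81]) cube([46, 265, 25]);
translate([294, 46, 81]) cube([46, 265, 25]);


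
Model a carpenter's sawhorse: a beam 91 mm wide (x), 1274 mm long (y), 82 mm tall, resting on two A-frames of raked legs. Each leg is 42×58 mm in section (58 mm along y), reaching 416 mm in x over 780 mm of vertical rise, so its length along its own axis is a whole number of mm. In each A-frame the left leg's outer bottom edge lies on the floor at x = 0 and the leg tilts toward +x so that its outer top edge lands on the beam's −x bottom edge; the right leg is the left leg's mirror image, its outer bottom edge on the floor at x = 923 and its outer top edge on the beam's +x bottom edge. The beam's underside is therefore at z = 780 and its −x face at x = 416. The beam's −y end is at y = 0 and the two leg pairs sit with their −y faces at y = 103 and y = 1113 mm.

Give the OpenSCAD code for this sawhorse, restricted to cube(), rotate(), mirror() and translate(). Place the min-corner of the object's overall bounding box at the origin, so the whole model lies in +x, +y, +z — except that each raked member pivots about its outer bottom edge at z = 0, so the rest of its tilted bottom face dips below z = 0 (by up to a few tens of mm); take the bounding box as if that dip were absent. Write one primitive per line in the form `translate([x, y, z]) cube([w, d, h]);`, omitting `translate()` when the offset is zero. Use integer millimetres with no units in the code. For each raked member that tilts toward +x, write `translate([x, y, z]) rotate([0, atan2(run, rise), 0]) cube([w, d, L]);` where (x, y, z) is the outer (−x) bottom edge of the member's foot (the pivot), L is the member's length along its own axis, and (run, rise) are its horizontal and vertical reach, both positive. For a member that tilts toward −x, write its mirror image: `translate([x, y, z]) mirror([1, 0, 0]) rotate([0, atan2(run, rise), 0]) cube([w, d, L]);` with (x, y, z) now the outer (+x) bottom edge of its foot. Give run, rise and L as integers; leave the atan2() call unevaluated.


translate([416, 0, 780]) cube([91, 1274, 82]);
translate([0, 103, 0]) rotate([0, atan2(416, 780), 0]) cube([42, 58, 884]);
translate([923, 103, 0]) mirror([1, 0, 0]) rotate([0, atan2(416, 780), 0]) cube([42, 58, 884]);
translate([0, 1113, 0]) rotate([0, atan2(416, 780), 0]) cube([42, 58, 884]);
translate([923, 1113, 0]) mirror([1, 0, 0]) rotate([0, atan2(416, 780), 0]) cube([42, 58, 884]);


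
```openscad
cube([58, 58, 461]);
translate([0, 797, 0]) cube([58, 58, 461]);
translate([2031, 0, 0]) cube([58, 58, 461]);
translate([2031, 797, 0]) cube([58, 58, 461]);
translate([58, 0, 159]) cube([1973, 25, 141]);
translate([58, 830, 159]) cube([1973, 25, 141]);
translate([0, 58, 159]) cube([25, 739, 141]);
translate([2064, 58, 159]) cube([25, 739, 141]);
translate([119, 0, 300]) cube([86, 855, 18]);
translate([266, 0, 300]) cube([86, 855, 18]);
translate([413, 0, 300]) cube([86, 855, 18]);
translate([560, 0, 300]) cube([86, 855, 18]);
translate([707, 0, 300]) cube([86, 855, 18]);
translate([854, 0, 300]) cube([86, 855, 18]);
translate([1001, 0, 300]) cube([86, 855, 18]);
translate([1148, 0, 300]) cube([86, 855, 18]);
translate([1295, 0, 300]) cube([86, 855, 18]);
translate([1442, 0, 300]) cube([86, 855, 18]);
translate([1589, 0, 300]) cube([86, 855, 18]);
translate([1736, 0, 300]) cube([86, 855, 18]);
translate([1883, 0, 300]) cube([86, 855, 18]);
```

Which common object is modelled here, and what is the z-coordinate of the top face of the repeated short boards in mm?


A bed frame. The slat-top height is 318 mm.

Four posts, four rails, and a row of slats — a bed frame. Slats sit on the rails at z = 159 + 141 = 300; with slat thickness 18, the top is 318 mm.


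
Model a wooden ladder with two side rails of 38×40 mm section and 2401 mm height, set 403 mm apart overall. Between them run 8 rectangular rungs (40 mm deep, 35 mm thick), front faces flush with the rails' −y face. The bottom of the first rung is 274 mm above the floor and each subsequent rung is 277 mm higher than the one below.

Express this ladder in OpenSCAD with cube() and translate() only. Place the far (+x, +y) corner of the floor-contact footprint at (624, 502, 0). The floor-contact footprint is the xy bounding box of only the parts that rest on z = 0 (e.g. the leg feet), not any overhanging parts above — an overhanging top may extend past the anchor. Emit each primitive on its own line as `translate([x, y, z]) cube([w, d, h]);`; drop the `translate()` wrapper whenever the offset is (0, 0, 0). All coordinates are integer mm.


translate([221, 462, 0]) cube([38, 40, 2401]);
translate([586, 462, 0]) cube([38, 40, 2401]);
translate([259, 462, 274]) cube([327, 40, 35]);
translate([259, 462, 551]) cube([327, 40, 35]);
translate([259, 462, 828]) cube([327, 40, 35]);
translate([259, 462, 1105]) cube([327, 40, 35]);
translate([259, 462, 1382]) cube([327, 40, 35]);
translate([259, 462, 1659]) cube([327, 40, 35]);
translate([259, 462, 1936]) cube([327, 40, 35]);
translate([259, 462, 2213]) cube([327, 40, 35]);


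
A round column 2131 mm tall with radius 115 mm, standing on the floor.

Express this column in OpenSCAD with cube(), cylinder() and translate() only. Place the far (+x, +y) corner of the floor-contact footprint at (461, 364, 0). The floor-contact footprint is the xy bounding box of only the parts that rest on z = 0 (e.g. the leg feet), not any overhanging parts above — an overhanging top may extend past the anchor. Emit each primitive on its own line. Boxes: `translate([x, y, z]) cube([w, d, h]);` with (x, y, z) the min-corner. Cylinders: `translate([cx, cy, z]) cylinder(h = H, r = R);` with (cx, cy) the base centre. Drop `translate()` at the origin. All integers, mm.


translate([346, 249, 0]) cylinder(h = 2131, r = 115);


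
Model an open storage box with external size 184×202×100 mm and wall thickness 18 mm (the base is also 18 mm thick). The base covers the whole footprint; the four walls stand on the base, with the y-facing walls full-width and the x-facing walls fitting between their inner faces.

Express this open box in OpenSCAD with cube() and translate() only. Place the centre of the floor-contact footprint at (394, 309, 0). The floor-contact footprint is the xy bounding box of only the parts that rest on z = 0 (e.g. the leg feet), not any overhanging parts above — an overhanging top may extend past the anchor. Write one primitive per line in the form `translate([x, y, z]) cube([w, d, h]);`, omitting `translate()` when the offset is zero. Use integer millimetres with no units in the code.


translate([302, 208, 0]) cube([184, 202, 18]);
translate([302, 208, 18]) cube([184, 18, 82]);
translate([302, 392, 18]) cube([184, 18, 82]);
translate([302, 226, 18]) cube([18, 166, 82]);
translate([468, 226, 18]) cube([18, 166, 82]);


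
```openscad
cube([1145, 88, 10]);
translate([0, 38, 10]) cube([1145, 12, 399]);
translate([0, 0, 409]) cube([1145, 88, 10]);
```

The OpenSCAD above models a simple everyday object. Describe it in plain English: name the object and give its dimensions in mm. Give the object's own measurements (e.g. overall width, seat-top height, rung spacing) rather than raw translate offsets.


An I-beam lying along x, 1145 mm long. Overall section height 419 mm. Two flanges 88 mm wide (y) and 10 mm thick, one on the floor and one at the top; a web 12 mm thick runs between them, centred on the flange width.


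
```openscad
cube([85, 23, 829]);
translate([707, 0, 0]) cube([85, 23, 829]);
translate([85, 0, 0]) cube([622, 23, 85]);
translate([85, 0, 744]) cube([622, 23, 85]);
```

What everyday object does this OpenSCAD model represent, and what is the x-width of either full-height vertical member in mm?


A picture frame. The border width is 85 mm.

Four thin pieces enclosing a rectangular opening — a picture frame. The two full-height stiles are 829 mm tall; the top rail sits at z = 744 and is 85 mm tall, so the border above the opening is 829 − 744 = 85 mm, matching the stile x-width.


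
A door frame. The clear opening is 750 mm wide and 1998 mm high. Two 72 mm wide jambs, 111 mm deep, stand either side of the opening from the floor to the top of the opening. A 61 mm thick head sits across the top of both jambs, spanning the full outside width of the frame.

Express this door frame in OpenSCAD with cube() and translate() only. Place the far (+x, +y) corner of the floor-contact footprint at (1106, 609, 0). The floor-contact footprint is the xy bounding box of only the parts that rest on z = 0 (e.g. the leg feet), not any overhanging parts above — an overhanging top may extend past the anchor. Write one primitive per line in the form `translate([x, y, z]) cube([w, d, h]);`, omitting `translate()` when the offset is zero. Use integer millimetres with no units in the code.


translate([212, 498, 0]) cube([72, 111, 1998]);
translate([1034, 498, 0]) cube([72, 111, 1998]);
translate([212, 498, 1998]) cube([894, 111, 61]);


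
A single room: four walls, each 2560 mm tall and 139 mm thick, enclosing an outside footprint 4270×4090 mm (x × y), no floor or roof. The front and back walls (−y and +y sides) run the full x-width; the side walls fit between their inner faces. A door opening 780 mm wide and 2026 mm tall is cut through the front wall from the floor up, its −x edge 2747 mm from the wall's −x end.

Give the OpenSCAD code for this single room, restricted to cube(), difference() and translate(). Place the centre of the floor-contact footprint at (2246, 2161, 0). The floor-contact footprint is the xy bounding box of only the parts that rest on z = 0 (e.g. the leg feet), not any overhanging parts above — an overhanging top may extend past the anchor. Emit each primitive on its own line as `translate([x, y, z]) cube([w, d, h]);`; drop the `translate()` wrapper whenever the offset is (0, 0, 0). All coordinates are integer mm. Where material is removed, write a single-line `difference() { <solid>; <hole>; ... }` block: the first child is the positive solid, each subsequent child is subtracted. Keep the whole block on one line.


difference() { translate([111, 116, 0]) cube([4270, 139, 2560]); translate([2858, 116, 0]) cube([780, 139, 2026]); }
translate([111, 4067, 0]) cube([4270, 139, 2560]);
translate([111, 255, 0]) cube([139, 3812, 2560]);
translate([4242, 255, 0]) cube([139, 3812, 2560]);


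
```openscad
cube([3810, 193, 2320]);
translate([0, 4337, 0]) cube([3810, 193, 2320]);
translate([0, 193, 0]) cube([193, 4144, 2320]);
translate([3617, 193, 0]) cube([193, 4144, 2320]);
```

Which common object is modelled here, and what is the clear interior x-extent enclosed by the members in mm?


A house (or room) frame. The interior width is 3424 mm.

Four 2320 mm walls enclosing a rectangle with no floor or roof — a room or house frame. Outside width is 3810 mm and wall thickness is 193 mm, so the interior width is 3810 − 2 × 193 = 3424 mm.


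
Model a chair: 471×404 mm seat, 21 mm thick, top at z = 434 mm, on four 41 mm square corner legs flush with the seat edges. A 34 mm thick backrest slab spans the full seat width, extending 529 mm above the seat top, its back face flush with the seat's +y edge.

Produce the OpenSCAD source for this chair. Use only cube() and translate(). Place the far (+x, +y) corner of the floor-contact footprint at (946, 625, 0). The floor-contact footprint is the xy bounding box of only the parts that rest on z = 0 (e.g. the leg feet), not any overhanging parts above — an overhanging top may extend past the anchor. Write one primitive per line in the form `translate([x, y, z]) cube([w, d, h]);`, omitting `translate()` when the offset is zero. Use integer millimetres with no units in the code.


translate([475, 221, 413]) cube([471, 404, 21]);
translate([475, 221, 0]) cube([41, 41, 413]);
translate([905, 221, 0]) cube([41, 41, 413]);
translate([475, 584, 0]) cube([41, 41, 413]);
translate([905, 584, 0]) cube([41, 41, 413]);
translate([475, 591, 434]) cube([471, 34, 529]);


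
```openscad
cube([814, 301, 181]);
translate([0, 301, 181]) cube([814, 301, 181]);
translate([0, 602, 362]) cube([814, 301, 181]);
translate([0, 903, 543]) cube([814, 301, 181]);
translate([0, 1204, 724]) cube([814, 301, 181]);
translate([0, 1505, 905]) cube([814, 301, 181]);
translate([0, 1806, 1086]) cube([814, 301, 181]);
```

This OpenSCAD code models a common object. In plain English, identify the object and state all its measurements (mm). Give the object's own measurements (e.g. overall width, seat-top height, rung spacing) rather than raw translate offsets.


A straight staircase of 7 solid steps. Each step is 814 mm wide (x), 301 mm deep (y, the going) and 181 mm tall (the rise). The first step rests on the floor; each subsequent step sits one going further in +y and one rise higher in +z, directly behind and above the previous step with no overlap.


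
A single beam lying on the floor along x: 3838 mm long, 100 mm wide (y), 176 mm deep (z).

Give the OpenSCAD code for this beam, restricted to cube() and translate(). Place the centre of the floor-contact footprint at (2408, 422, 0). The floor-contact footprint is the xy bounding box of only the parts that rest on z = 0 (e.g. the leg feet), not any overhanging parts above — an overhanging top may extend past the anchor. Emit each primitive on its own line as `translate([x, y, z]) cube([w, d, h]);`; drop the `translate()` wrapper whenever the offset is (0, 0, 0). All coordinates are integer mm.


translate([489, 372, 0]) cube([3838, 100, 176]);


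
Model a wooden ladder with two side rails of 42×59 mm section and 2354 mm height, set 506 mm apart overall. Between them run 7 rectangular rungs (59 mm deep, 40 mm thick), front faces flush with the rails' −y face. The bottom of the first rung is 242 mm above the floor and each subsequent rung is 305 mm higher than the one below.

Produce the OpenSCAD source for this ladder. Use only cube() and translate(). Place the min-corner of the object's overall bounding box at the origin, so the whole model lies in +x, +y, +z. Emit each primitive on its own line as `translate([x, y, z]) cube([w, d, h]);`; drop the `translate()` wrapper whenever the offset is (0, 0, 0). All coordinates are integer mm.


cube([42, 59, 2354]);
translate([464, 0, 0]) cube([42, 59, 2354]);
translate([42, 0, 242]) cube([422, 59, 40]);
translate([42, 0, 547]) cube([422, 59, 40]);
translate([42, 0, 852]) cube([422, 59, 40]);
translate([42, 0, 1157]) cube([422, 59, 40]);
translate([42, 0, 1462]) cube([422, 59, 40]);
translate([42, 0, 1767]) cube([422, 59, 40]);
translate([42, 0, 2072]) cube([422, 59, 40]);


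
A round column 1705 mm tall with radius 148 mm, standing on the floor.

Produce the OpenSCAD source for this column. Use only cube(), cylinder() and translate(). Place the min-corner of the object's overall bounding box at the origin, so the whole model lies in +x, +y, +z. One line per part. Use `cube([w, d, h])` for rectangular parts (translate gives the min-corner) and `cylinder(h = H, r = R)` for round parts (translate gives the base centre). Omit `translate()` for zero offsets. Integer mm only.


translate([148, 148, 0]) cylinder(h = 1705, r = 148);


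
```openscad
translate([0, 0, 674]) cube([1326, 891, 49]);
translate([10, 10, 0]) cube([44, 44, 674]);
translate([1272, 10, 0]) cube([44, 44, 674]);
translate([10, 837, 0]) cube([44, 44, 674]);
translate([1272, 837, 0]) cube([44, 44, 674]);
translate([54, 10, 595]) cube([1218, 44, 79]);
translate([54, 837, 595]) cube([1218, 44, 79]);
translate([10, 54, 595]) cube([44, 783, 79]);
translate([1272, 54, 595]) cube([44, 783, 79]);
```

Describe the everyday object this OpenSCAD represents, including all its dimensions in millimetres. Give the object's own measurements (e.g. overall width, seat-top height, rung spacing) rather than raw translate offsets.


A rectangular dining table. The top is 1326×891×49 mm with its upper surface at z = 723 mm. It stands on four 44×44 mm square legs, each inset 10 mm from the nearest pair of top edges, running from the floor to the underside of the top. Four apron rails, 44 mm thick and 79 mm tall, run between adjacent legs with their top edges flush with the underside of the top and their outer faces flush with the legs' outer faces.


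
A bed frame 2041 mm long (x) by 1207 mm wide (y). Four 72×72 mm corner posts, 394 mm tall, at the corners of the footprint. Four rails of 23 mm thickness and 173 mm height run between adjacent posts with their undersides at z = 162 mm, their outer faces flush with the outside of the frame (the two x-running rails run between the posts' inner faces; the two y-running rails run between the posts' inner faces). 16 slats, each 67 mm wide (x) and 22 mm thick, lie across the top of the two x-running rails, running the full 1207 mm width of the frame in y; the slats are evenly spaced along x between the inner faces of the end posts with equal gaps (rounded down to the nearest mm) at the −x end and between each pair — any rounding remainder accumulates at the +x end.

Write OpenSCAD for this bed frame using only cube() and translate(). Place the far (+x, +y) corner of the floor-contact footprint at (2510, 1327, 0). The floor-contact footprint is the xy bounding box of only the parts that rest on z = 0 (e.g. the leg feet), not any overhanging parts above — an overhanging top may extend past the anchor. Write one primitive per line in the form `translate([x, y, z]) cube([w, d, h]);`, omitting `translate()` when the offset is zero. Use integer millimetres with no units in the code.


translate([469, 120, 0]) cube([72, 72, 394]);
translate([469, 1255, 0]) cube([72, 72, 394]);
translate([2438, 120, 0]) cube([72, 72, 394]);
translate([2438, 1255, 0]) cube([72, 72, 394]);
translate([541, 120, 162]) cube([1897, 23, 173]);
translate([541, 1304, 162]) cube([1897, 23, 173]);
translate([469, 192, 162]) cube([23, 1063, 173]);
translate([2487, 192, 162]) cube([23, 1063, 173]);
translate([589, 120, 335]) cube([67, 1207, 22]);
translate([704, 120, 335]) cube([67, 1207, 22]);
translate([819, 120, 335]) cube([67, 1207, 22]);
translate([934, 120, 335]) cube([67, 1207, 22]);
translate([1049, 120, 335]) cube([67, 1207, 22]);
translate([1164, 120, 335]) cube([67, 1207, 22]);
translate([1279, 120, 335]) cube([67, 1207, 22]);
translate([1394, 120, 335]) cube([67, 1207, 22]);
translate([1509, 120, 335]) cube([67, 1207, 22]);
translate([1624, 120, 335]) cube([67, 1207, 22]);
translate([1739, 120, 335]) cube([67, 1207, 22]);
translate([1854, 120, 335]) cube([67, 1207, 22]);
translate([1969, 120, 335]) cube([67, 1207, 22]);
translate([2084, 120, 335]) cube([67, 1207, 22]);
translate([2199, 120, 335]) cube([67, 1207, 22]);
translate([2314, 120, 335]) cube([67, 1207, 22]);


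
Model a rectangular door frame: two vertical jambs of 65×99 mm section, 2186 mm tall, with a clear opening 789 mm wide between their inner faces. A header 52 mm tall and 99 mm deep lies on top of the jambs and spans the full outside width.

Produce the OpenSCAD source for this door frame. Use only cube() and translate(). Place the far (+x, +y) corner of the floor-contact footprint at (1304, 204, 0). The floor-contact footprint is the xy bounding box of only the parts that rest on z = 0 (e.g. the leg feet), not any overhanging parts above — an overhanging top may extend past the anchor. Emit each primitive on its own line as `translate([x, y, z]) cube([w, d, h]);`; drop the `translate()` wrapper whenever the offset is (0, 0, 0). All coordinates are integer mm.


translate([385, 105, 0]) cube([65, 99, 2186]);
translate([1239, 105, 0]) cube([65, 99, 2186]);
translate([385, 105, 2186]) cube([919, 99, 52]);


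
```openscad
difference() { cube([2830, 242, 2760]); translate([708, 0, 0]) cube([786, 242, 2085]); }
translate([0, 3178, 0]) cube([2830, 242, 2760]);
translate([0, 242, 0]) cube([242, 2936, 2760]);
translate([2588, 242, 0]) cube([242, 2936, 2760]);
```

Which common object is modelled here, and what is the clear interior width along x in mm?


A single room. The interior width is 2346 mm.

Four walls enclosing a rectangle with a door in the front wall — a room. Outside width 2830 minus two 242 mm walls gives 2346 mm.


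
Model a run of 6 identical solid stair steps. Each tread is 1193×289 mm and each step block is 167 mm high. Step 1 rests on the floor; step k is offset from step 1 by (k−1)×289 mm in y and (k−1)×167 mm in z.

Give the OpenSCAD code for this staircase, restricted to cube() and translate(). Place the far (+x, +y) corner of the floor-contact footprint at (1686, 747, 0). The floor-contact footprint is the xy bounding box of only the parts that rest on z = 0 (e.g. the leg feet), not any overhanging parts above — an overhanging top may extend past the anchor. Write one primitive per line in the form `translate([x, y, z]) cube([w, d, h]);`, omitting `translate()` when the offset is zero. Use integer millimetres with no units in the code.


translate([493, 458, 0]) cube([1193, 289, 167]);
translate([493, 747, 167]) cube([1193, 289, 167]);
translate([493, 1036, 334]) cube([1193, 289, 167]);
translate([493, 1325, 501]) cube([1193, 289, 167]);
translate([493, 1614, 668]) cube([1193, 289, 167]);
translate([493, 1903, 835]) cube([1193, 289, 167]);


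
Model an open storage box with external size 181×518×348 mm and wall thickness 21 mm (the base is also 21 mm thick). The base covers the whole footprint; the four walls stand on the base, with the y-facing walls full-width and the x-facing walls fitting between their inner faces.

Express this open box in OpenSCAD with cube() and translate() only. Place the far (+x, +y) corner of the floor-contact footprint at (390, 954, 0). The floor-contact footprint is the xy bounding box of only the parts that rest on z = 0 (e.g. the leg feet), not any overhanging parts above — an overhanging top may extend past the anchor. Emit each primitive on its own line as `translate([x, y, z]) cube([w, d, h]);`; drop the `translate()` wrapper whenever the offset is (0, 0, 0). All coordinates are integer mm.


translate([209, 436, 0]) cube([181, 518, 21]);
translate([209, 436, 21]) cube([181, 21, 327]);
translate([209, 933, 21]) cube([181, 21, 327]);
translate([209, 457, 21]) cube([21, 476, 327]);
translate([369, 457, 21]) cube([21, 476, 327]);


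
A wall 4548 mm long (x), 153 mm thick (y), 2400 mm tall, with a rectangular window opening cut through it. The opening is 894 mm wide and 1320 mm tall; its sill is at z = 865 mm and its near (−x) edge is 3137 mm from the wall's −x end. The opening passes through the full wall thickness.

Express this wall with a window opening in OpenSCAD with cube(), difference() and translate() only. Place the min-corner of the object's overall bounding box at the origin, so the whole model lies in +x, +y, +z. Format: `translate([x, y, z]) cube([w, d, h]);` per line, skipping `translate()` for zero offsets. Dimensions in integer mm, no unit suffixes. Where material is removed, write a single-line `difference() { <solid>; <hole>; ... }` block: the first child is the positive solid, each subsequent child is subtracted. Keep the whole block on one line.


difference() { cube([4548, 153, 2400]); translate([3137, 0, 865]) cube([894, 153, 1320]); }


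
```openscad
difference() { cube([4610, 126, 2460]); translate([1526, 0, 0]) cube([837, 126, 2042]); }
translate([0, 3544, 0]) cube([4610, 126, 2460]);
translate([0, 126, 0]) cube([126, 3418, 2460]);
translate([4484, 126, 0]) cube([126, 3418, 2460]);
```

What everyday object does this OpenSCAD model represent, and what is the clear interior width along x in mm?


A single room. The interior width is 4358 mm.

Four walls enclosing a rectangle with a door in the front wall — a room. Outside width 4610 minus two 126 mm walls gives 4358 mm.


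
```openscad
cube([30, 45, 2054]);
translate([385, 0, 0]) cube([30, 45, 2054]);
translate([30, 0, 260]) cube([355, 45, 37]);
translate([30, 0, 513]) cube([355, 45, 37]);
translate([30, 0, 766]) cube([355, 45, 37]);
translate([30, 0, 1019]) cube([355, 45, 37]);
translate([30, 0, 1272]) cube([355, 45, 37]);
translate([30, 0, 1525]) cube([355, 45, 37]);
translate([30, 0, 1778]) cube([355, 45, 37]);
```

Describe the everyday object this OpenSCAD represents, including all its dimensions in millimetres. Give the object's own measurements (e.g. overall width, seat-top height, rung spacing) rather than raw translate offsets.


A straight ladder. Two 30×45 mm vertical rails, 2054 mm tall, stand 415 mm apart (outside-to-outside) with their front faces coplanar on the −y side. 7 rungs, each 45 mm deep and 37 mm tall, span between the inner faces of the rails, front faces flush with the rails. The lowest rung's underside is at z = 260 mm and rungs are spaced 253 mm apart (underside to underside).


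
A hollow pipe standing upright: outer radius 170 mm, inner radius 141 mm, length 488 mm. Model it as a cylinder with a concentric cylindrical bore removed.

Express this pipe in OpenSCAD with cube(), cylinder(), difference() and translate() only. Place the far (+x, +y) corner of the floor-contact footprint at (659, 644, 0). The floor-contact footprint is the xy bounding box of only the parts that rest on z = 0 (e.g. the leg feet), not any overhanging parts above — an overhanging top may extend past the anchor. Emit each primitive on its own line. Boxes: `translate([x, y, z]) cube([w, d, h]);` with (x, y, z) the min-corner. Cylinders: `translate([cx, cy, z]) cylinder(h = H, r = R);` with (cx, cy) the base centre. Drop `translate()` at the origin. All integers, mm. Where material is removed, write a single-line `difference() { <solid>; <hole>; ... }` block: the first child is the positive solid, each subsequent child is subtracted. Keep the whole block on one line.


difference() { translate([489, 474, 0]) cylinder(h = 488, r = 170); translate([489, 474, 0]) cylinder(h = 488, r = 141); }


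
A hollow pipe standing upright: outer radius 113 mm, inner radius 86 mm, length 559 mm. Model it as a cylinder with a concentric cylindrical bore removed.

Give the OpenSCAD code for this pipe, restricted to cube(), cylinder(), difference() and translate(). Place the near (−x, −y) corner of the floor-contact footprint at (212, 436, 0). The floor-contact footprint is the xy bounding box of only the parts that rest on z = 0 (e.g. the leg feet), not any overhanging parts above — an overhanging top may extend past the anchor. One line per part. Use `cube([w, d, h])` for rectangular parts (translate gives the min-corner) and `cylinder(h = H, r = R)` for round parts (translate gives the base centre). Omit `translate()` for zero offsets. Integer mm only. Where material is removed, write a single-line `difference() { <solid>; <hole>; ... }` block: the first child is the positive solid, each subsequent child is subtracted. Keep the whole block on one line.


difference() { translate([325, 549, 0]) cylinder(h = 559, r = 113); translate([325, 549, 0]) cylinder(h = 559, r = 86); }


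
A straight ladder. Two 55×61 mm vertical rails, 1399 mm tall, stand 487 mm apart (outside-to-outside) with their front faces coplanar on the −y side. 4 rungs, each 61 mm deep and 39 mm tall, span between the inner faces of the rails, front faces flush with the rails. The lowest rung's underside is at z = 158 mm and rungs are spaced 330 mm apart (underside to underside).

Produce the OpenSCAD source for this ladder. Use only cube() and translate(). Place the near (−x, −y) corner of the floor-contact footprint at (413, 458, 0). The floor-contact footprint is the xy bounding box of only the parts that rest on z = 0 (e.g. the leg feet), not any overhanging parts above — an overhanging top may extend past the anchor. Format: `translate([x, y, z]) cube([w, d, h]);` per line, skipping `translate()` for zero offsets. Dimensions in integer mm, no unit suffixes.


// rung span = 487 - 2*55 = 377
// rung[k] z = 158 + k*330
translate([413, 458, 0]) cube([55, 61, 1399]);
translate([845, 458, 0]) cube([55, 61, 1399]);
translate([468, 458, 158]) cube([377, 61, 39]);
translate([468, 458, 488]) cube([377, 61, 39]);
translate([468, 458, 818]) cube([377, 61, 39]);
translate([468, 458, 1148]) cube([377, 61, 39]);


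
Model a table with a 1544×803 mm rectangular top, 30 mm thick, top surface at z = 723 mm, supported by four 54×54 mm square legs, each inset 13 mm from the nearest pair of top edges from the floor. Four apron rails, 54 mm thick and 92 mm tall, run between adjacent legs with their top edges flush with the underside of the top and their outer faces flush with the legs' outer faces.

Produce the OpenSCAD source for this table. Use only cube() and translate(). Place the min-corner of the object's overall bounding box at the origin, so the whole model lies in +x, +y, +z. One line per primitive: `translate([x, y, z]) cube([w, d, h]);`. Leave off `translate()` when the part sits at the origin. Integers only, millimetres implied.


translate([0, 0, 693]) cube([1544, 803, 30]);
translate([13, 13, 0]) cube([54, 54, 693]);
translate([1477, 13, 0]) cube([54, 54, 693]);
translate([13, 736, 0]) cube([54, 54, 693]);
translate([1477, 736, 0]) cube([54, 54, 693]);
translate([67, 13, 601]) cube([1410, 54, 92]);
translate([67, 736, 601]) cube([1410, 54, 92]);
translate([13, 67, 601]) cube([54, 669, 92]);
translate([1477, 67, 601]) cube([54, 669, 92]);


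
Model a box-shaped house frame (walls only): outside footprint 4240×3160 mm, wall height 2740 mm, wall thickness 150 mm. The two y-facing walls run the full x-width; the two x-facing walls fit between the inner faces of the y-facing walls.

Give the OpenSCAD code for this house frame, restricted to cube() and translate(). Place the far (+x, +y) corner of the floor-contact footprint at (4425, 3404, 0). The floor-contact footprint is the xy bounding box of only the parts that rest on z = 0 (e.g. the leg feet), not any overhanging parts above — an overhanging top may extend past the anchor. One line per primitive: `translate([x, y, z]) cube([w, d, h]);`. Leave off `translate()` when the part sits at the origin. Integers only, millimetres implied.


translate([185, 244, 0]) cube([4240, 150, 2740]);
translate([185, 3254, 0]) cube([4240, 150, 2740]);
translate([185, 394, 0]) cube([150, 2860, 2740]);
translate([4275, 394, 0]) cube([150, 2860, 2740]);


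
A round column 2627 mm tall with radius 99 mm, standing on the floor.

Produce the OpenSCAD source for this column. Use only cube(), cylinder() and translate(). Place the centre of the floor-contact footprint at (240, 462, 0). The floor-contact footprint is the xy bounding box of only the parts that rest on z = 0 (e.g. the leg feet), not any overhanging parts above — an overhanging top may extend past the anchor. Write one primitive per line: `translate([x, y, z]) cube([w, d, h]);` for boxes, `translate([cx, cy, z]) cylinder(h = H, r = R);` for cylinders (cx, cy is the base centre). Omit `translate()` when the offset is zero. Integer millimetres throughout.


translate([240, 462, 0]) cylinder(h = 2627, r = 99);


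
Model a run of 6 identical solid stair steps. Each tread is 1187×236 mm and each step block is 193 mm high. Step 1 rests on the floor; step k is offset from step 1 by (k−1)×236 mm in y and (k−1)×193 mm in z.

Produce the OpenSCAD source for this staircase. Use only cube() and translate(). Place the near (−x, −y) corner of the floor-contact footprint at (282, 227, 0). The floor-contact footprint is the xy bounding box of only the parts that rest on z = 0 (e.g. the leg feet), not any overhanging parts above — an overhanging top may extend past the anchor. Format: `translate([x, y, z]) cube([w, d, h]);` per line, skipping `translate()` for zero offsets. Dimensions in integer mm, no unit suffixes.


translate([282, 227, 0]) cube([1187, 236, 193]);
translate([282, 463, 193]) cube([1187, 236, 193]);
translate([282, 699, 386]) cube([1187, 236, 193]);
translate([282, 935, 579]) cube([1187, 236, 193]);
translate([282, 1171, 772]) cube([1187, 236, 193]);
translate([282, 1407, 965]) cube([1187, 236, 193]);


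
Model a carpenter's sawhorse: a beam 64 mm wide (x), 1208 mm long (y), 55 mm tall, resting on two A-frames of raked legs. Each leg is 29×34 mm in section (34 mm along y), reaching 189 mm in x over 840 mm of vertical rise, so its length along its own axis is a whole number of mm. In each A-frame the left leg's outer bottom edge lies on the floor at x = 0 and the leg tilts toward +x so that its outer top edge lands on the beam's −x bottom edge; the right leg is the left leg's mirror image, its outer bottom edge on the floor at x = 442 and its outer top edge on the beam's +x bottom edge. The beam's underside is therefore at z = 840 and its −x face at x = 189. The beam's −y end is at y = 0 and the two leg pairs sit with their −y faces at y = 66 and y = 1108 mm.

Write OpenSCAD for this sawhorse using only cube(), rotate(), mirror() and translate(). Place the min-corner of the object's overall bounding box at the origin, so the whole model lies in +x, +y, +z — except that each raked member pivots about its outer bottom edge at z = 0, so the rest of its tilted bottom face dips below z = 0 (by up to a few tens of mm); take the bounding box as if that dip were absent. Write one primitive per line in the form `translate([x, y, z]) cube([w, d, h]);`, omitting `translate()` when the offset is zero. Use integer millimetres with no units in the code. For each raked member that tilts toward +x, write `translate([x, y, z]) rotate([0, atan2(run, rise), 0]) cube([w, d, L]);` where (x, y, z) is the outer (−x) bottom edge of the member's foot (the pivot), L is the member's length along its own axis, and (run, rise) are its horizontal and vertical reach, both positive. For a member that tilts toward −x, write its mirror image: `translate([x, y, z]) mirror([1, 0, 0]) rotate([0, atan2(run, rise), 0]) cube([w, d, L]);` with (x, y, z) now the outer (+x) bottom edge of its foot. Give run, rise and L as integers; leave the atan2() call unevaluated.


translate([189, 0, 840]) cube([64, 1208, 55]);
translate([0, 66, 0]) rotate([0, atan2(189, 840), 0]) cube([29, 34, 861]);
translate([442, 66, 0]) mirror([1, 0, 0]) rotate([0, atan2(189, 840), 0]) cube([29, 34, 861]);
translate([0, 1108, 0]) rotate([0, atan2(189, 840), 0]) cube([29, 34, 861]);
translate([442, 1108, 0]) mirror([1, 0, 0]) rotate([0, atan2(189, 840), 0]) cube([29, 34, 861]);


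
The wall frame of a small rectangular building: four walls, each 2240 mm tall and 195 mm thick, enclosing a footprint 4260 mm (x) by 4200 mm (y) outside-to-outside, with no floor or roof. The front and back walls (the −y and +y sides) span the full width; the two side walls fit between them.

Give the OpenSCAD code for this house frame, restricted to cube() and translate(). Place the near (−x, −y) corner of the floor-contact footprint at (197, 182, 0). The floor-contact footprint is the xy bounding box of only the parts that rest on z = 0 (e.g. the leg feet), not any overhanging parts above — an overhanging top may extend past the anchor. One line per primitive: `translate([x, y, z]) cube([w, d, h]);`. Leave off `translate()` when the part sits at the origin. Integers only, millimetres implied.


translate([197, 182, 0]) cube([4260, 195, 2240]);
translate([197, 4187, 0]) cube([4260, 195, 2240]);
translate([197, 377, 0]) cube([195, 3810, 2240]);
translate([4262, 377, 0]) cube([195, 3810, 2240]);
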